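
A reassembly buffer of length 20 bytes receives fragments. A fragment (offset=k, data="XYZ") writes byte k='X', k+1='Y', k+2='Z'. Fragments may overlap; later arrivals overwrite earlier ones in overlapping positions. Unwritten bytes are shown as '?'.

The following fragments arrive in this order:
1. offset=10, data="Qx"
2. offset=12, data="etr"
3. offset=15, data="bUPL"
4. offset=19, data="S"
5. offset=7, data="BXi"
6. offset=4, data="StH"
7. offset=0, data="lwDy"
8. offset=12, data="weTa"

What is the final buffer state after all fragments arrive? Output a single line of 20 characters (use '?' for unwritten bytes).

Answer: lwDyStHBXiQxweTaUPLS

Derivation:
Fragment 1: offset=10 data="Qx" -> buffer=??????????Qx????????
Fragment 2: offset=12 data="etr" -> buffer=??????????Qxetr?????
Fragment 3: offset=15 data="bUPL" -> buffer=??????????QxetrbUPL?
Fragment 4: offset=19 data="S" -> buffer=??????????QxetrbUPLS
Fragment 5: offset=7 data="BXi" -> buffer=???????BXiQxetrbUPLS
Fragment 6: offset=4 data="StH" -> buffer=????StHBXiQxetrbUPLS
Fragment 7: offset=0 data="lwDy" -> buffer=lwDyStHBXiQxetrbUPLS
Fragment 8: offset=12 data="weTa" -> buffer=lwDyStHBXiQxweTaUPLS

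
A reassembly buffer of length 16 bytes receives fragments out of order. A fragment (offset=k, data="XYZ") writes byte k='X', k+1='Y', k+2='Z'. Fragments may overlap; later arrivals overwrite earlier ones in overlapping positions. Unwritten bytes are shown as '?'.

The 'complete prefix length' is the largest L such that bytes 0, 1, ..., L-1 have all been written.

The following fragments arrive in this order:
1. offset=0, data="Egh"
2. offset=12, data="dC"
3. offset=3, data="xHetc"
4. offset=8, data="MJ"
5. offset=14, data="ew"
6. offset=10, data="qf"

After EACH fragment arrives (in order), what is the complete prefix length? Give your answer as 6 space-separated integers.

Fragment 1: offset=0 data="Egh" -> buffer=Egh????????????? -> prefix_len=3
Fragment 2: offset=12 data="dC" -> buffer=Egh?????????dC?? -> prefix_len=3
Fragment 3: offset=3 data="xHetc" -> buffer=EghxHetc????dC?? -> prefix_len=8
Fragment 4: offset=8 data="MJ" -> buffer=EghxHetcMJ??dC?? -> prefix_len=10
Fragment 5: offset=14 data="ew" -> buffer=EghxHetcMJ??dCew -> prefix_len=10
Fragment 6: offset=10 data="qf" -> buffer=EghxHetcMJqfdCew -> prefix_len=16

Answer: 3 3 8 10 10 16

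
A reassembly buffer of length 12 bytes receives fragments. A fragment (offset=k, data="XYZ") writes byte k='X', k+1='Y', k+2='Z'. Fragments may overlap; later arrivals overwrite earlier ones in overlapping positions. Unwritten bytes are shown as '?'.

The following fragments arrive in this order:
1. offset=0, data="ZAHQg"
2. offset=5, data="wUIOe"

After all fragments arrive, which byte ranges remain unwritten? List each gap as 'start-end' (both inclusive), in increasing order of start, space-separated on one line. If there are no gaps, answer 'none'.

Fragment 1: offset=0 len=5
Fragment 2: offset=5 len=5
Gaps: 10-11

Answer: 10-11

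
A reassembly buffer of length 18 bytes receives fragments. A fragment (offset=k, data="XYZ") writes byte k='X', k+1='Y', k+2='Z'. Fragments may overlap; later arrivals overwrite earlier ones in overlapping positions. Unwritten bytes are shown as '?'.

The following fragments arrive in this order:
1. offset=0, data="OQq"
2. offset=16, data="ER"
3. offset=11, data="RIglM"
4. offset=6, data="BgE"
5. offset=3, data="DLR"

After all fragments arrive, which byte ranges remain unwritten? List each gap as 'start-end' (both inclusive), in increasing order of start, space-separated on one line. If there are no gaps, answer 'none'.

Answer: 9-10

Derivation:
Fragment 1: offset=0 len=3
Fragment 2: offset=16 len=2
Fragment 3: offset=11 len=5
Fragment 4: offset=6 len=3
Fragment 5: offset=3 len=3
Gaps: 9-10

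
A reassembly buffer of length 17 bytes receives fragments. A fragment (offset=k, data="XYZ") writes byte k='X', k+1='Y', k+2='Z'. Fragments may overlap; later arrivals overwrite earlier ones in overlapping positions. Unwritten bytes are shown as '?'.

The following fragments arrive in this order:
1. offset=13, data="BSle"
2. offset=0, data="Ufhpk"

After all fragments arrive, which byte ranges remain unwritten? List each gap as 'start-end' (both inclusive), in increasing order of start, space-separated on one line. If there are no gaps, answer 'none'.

Answer: 5-12

Derivation:
Fragment 1: offset=13 len=4
Fragment 2: offset=0 len=5
Gaps: 5-12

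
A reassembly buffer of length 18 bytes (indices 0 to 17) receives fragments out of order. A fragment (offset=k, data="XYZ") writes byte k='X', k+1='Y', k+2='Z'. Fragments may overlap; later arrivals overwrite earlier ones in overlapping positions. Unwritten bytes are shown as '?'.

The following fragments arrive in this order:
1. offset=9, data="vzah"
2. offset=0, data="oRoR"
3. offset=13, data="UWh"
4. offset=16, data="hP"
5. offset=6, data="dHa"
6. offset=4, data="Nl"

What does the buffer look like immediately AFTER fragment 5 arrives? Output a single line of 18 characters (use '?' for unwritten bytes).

Answer: oRoR??dHavzahUWhhP

Derivation:
Fragment 1: offset=9 data="vzah" -> buffer=?????????vzah?????
Fragment 2: offset=0 data="oRoR" -> buffer=oRoR?????vzah?????
Fragment 3: offset=13 data="UWh" -> buffer=oRoR?????vzahUWh??
Fragment 4: offset=16 data="hP" -> buffer=oRoR?????vzahUWhhP
Fragment 5: offset=6 data="dHa" -> buffer=oRoR??dHavzahUWhhP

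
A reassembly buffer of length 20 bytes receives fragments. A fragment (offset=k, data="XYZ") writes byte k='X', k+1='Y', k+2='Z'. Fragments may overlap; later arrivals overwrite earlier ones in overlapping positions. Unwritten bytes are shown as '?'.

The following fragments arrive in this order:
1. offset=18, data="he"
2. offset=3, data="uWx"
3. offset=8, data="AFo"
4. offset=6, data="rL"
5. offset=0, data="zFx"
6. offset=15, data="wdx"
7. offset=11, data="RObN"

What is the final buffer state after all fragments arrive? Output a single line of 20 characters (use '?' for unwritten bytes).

Fragment 1: offset=18 data="he" -> buffer=??????????????????he
Fragment 2: offset=3 data="uWx" -> buffer=???uWx????????????he
Fragment 3: offset=8 data="AFo" -> buffer=???uWx??AFo???????he
Fragment 4: offset=6 data="rL" -> buffer=???uWxrLAFo???????he
Fragment 5: offset=0 data="zFx" -> buffer=zFxuWxrLAFo???????he
Fragment 6: offset=15 data="wdx" -> buffer=zFxuWxrLAFo????wdxhe
Fragment 7: offset=11 data="RObN" -> buffer=zFxuWxrLAFoRObNwdxhe

Answer: zFxuWxrLAFoRObNwdxhe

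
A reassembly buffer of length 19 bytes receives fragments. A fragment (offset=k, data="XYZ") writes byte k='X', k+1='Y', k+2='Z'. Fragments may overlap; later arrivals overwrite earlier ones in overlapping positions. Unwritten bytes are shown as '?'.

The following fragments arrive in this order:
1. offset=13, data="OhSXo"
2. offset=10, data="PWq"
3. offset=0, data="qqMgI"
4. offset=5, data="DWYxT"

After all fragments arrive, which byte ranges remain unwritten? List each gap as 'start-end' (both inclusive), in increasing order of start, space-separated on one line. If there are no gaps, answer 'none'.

Answer: 18-18

Derivation:
Fragment 1: offset=13 len=5
Fragment 2: offset=10 len=3
Fragment 3: offset=0 len=5
Fragment 4: offset=5 len=5
Gaps: 18-18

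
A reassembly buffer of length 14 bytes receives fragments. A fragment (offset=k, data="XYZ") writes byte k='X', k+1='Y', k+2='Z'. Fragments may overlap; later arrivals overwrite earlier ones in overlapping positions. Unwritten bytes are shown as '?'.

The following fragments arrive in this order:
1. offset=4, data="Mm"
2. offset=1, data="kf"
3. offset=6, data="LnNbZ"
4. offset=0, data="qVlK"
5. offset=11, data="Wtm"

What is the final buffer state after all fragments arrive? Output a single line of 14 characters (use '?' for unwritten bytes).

Answer: qVlKMmLnNbZWtm

Derivation:
Fragment 1: offset=4 data="Mm" -> buffer=????Mm????????
Fragment 2: offset=1 data="kf" -> buffer=?kf?Mm????????
Fragment 3: offset=6 data="LnNbZ" -> buffer=?kf?MmLnNbZ???
Fragment 4: offset=0 data="qVlK" -> buffer=qVlKMmLnNbZ???
Fragment 5: offset=11 data="Wtm" -> buffer=qVlKMmLnNbZWtm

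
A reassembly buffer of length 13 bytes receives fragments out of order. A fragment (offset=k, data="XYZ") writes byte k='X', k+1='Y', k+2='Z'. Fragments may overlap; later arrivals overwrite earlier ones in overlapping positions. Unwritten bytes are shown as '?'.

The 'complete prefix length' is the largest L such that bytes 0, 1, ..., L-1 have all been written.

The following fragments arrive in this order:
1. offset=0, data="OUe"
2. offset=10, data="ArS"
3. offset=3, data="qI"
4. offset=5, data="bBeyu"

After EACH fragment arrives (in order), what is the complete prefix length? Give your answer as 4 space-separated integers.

Fragment 1: offset=0 data="OUe" -> buffer=OUe?????????? -> prefix_len=3
Fragment 2: offset=10 data="ArS" -> buffer=OUe???????ArS -> prefix_len=3
Fragment 3: offset=3 data="qI" -> buffer=OUeqI?????ArS -> prefix_len=5
Fragment 4: offset=5 data="bBeyu" -> buffer=OUeqIbBeyuArS -> prefix_len=13

Answer: 3 3 5 13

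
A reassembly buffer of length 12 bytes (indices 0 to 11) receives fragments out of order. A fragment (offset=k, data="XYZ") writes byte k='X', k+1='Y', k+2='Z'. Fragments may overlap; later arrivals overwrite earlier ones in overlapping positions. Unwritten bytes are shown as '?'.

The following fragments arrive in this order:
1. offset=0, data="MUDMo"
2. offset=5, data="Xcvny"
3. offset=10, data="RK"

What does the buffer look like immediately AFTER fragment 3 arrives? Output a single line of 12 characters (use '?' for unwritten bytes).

Answer: MUDMoXcvnyRK

Derivation:
Fragment 1: offset=0 data="MUDMo" -> buffer=MUDMo???????
Fragment 2: offset=5 data="Xcvny" -> buffer=MUDMoXcvny??
Fragment 3: offset=10 data="RK" -> buffer=MUDMoXcvnyRK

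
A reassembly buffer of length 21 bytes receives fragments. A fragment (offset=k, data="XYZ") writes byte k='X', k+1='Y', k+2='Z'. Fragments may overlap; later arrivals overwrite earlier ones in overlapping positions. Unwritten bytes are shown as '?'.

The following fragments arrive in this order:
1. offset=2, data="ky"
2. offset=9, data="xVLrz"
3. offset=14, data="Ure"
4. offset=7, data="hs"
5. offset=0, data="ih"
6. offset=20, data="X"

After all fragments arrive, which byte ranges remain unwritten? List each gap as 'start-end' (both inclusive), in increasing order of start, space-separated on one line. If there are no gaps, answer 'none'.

Fragment 1: offset=2 len=2
Fragment 2: offset=9 len=5
Fragment 3: offset=14 len=3
Fragment 4: offset=7 len=2
Fragment 5: offset=0 len=2
Fragment 6: offset=20 len=1
Gaps: 4-6 17-19

Answer: 4-6 17-19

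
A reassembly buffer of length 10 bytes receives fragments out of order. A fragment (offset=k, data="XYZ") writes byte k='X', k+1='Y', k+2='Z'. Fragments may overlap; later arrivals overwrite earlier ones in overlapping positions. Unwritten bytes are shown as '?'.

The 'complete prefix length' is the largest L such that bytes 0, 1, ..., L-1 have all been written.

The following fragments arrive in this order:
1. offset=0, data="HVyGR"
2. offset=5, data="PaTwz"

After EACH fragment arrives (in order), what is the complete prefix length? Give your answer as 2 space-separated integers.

Answer: 5 10

Derivation:
Fragment 1: offset=0 data="HVyGR" -> buffer=HVyGR????? -> prefix_len=5
Fragment 2: offset=5 data="PaTwz" -> buffer=HVyGRPaTwz -> prefix_len=10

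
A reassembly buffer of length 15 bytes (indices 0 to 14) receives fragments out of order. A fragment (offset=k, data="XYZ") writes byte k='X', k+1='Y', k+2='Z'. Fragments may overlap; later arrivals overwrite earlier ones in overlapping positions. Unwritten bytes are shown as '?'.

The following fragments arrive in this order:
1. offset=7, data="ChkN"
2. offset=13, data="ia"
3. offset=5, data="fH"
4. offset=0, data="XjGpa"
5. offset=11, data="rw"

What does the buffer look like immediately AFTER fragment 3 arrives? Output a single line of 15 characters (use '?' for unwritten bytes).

Answer: ?????fHChkN??ia

Derivation:
Fragment 1: offset=7 data="ChkN" -> buffer=???????ChkN????
Fragment 2: offset=13 data="ia" -> buffer=???????ChkN??ia
Fragment 3: offset=5 data="fH" -> buffer=?????fHChkN??ia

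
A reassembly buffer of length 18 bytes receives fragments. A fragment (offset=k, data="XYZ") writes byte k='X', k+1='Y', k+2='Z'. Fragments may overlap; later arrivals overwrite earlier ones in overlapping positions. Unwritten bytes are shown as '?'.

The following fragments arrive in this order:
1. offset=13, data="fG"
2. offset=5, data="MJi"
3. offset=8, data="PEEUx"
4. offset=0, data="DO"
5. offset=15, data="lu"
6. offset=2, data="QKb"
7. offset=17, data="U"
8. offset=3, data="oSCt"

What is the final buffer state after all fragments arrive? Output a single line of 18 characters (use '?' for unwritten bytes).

Fragment 1: offset=13 data="fG" -> buffer=?????????????fG???
Fragment 2: offset=5 data="MJi" -> buffer=?????MJi?????fG???
Fragment 3: offset=8 data="PEEUx" -> buffer=?????MJiPEEUxfG???
Fragment 4: offset=0 data="DO" -> buffer=DO???MJiPEEUxfG???
Fragment 5: offset=15 data="lu" -> buffer=DO???MJiPEEUxfGlu?
Fragment 6: offset=2 data="QKb" -> buffer=DOQKbMJiPEEUxfGlu?
Fragment 7: offset=17 data="U" -> buffer=DOQKbMJiPEEUxfGluU
Fragment 8: offset=3 data="oSCt" -> buffer=DOQoSCtiPEEUxfGluU

Answer: DOQoSCtiPEEUxfGluU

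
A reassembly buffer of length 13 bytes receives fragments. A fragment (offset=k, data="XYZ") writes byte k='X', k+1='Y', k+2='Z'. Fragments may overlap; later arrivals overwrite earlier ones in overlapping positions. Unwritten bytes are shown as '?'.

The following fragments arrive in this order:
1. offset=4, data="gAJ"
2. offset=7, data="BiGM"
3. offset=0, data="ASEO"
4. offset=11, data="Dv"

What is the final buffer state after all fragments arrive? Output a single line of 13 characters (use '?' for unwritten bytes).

Fragment 1: offset=4 data="gAJ" -> buffer=????gAJ??????
Fragment 2: offset=7 data="BiGM" -> buffer=????gAJBiGM??
Fragment 3: offset=0 data="ASEO" -> buffer=ASEOgAJBiGM??
Fragment 4: offset=11 data="Dv" -> buffer=ASEOgAJBiGMDv

Answer: ASEOgAJBiGMDv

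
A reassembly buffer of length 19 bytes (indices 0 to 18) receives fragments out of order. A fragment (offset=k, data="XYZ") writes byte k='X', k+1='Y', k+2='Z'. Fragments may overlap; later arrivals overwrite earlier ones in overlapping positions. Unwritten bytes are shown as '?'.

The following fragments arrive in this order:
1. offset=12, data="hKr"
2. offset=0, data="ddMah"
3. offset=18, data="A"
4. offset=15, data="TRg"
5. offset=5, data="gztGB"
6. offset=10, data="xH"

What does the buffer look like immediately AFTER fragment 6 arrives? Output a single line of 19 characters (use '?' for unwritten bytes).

Fragment 1: offset=12 data="hKr" -> buffer=????????????hKr????
Fragment 2: offset=0 data="ddMah" -> buffer=ddMah???????hKr????
Fragment 3: offset=18 data="A" -> buffer=ddMah???????hKr???A
Fragment 4: offset=15 data="TRg" -> buffer=ddMah???????hKrTRgA
Fragment 5: offset=5 data="gztGB" -> buffer=ddMahgztGB??hKrTRgA
Fragment 6: offset=10 data="xH" -> buffer=ddMahgztGBxHhKrTRgA

Answer: ddMahgztGBxHhKrTRgA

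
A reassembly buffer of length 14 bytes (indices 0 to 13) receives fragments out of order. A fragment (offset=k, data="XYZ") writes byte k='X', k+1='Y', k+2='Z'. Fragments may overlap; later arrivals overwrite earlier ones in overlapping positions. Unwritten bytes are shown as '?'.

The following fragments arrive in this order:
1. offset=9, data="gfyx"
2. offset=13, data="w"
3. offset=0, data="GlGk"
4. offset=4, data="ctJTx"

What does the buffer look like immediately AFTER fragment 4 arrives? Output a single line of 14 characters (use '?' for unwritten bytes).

Fragment 1: offset=9 data="gfyx" -> buffer=?????????gfyx?
Fragment 2: offset=13 data="w" -> buffer=?????????gfyxw
Fragment 3: offset=0 data="GlGk" -> buffer=GlGk?????gfyxw
Fragment 4: offset=4 data="ctJTx" -> buffer=GlGkctJTxgfyxw

Answer: GlGkctJTxgfyxw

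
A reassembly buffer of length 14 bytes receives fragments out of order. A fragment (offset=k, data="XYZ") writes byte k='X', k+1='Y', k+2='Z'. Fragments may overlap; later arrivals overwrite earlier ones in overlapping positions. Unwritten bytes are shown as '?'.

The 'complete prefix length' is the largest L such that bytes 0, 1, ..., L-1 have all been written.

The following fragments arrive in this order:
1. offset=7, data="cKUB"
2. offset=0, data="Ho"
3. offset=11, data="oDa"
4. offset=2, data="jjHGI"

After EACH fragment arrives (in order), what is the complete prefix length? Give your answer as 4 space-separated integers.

Fragment 1: offset=7 data="cKUB" -> buffer=???????cKUB??? -> prefix_len=0
Fragment 2: offset=0 data="Ho" -> buffer=Ho?????cKUB??? -> prefix_len=2
Fragment 3: offset=11 data="oDa" -> buffer=Ho?????cKUBoDa -> prefix_len=2
Fragment 4: offset=2 data="jjHGI" -> buffer=HojjHGIcKUBoDa -> prefix_len=14

Answer: 0 2 2 14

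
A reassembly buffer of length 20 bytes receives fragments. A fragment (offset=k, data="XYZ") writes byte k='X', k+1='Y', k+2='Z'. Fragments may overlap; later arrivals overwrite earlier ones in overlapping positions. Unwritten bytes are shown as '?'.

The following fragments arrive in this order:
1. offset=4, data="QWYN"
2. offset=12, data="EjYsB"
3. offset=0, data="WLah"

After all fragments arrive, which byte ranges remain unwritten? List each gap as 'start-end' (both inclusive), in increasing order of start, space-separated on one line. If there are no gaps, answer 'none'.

Answer: 8-11 17-19

Derivation:
Fragment 1: offset=4 len=4
Fragment 2: offset=12 len=5
Fragment 3: offset=0 len=4
Gaps: 8-11 17-19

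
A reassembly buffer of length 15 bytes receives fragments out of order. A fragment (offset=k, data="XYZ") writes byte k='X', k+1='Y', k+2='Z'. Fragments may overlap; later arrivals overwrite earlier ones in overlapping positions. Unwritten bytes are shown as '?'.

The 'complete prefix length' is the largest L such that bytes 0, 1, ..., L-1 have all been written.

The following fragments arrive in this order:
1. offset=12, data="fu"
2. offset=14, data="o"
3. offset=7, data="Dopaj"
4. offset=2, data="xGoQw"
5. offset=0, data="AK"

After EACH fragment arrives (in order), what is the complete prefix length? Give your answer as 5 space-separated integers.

Fragment 1: offset=12 data="fu" -> buffer=????????????fu? -> prefix_len=0
Fragment 2: offset=14 data="o" -> buffer=????????????fuo -> prefix_len=0
Fragment 3: offset=7 data="Dopaj" -> buffer=???????Dopajfuo -> prefix_len=0
Fragment 4: offset=2 data="xGoQw" -> buffer=??xGoQwDopajfuo -> prefix_len=0
Fragment 5: offset=0 data="AK" -> buffer=AKxGoQwDopajfuo -> prefix_len=15

Answer: 0 0 0 0 15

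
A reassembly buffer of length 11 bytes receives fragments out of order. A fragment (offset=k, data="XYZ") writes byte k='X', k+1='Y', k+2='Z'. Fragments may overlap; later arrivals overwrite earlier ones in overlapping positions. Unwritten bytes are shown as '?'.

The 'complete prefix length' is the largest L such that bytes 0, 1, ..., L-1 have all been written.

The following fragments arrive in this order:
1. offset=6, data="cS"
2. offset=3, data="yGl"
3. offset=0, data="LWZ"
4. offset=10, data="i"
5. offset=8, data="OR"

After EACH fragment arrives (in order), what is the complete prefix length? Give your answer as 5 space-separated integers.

Fragment 1: offset=6 data="cS" -> buffer=??????cS??? -> prefix_len=0
Fragment 2: offset=3 data="yGl" -> buffer=???yGlcS??? -> prefix_len=0
Fragment 3: offset=0 data="LWZ" -> buffer=LWZyGlcS??? -> prefix_len=8
Fragment 4: offset=10 data="i" -> buffer=LWZyGlcS??i -> prefix_len=8
Fragment 5: offset=8 data="OR" -> buffer=LWZyGlcSORi -> prefix_len=11

Answer: 0 0 8 8 11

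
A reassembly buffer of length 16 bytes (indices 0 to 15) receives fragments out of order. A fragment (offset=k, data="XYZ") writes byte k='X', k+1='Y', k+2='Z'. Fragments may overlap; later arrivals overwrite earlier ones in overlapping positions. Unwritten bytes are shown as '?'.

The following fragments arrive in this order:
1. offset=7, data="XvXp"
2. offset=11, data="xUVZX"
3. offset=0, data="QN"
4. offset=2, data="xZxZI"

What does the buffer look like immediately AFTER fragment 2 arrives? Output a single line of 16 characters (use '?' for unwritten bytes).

Answer: ???????XvXpxUVZX

Derivation:
Fragment 1: offset=7 data="XvXp" -> buffer=???????XvXp?????
Fragment 2: offset=11 data="xUVZX" -> buffer=???????XvXpxUVZX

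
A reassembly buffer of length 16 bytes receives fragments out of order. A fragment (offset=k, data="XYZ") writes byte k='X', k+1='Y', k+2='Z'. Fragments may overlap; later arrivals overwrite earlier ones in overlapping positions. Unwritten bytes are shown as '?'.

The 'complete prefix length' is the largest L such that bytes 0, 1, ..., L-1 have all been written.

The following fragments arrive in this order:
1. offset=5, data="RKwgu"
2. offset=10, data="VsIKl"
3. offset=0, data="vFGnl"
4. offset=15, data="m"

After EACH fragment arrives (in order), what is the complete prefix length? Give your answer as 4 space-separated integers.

Fragment 1: offset=5 data="RKwgu" -> buffer=?????RKwgu?????? -> prefix_len=0
Fragment 2: offset=10 data="VsIKl" -> buffer=?????RKwguVsIKl? -> prefix_len=0
Fragment 3: offset=0 data="vFGnl" -> buffer=vFGnlRKwguVsIKl? -> prefix_len=15
Fragment 4: offset=15 data="m" -> buffer=vFGnlRKwguVsIKlm -> prefix_len=16

Answer: 0 0 15 16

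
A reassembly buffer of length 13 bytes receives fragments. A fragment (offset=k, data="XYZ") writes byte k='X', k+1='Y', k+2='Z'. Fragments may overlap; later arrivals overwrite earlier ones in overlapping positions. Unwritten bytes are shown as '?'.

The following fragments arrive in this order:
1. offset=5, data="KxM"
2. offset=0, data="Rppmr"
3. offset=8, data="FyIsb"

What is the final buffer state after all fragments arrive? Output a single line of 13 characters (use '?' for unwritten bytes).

Answer: RppmrKxMFyIsb

Derivation:
Fragment 1: offset=5 data="KxM" -> buffer=?????KxM?????
Fragment 2: offset=0 data="Rppmr" -> buffer=RppmrKxM?????
Fragment 3: offset=8 data="FyIsb" -> buffer=RppmrKxMFyIsb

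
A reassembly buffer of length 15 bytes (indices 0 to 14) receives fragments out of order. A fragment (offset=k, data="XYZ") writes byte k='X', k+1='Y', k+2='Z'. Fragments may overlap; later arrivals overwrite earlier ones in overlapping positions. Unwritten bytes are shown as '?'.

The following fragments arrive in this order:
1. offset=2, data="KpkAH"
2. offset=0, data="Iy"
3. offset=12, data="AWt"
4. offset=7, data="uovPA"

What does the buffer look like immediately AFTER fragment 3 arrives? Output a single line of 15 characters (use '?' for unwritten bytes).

Fragment 1: offset=2 data="KpkAH" -> buffer=??KpkAH????????
Fragment 2: offset=0 data="Iy" -> buffer=IyKpkAH????????
Fragment 3: offset=12 data="AWt" -> buffer=IyKpkAH?????AWt

Answer: IyKpkAH?????AWt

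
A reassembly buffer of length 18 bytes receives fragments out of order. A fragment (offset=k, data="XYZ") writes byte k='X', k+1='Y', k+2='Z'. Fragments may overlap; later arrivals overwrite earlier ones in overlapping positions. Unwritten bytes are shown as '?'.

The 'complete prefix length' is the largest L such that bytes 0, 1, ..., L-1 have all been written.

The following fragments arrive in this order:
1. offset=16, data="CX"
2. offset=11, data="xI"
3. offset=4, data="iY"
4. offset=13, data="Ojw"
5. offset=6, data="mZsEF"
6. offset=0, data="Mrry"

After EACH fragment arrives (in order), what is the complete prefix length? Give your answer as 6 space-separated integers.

Answer: 0 0 0 0 0 18

Derivation:
Fragment 1: offset=16 data="CX" -> buffer=????????????????CX -> prefix_len=0
Fragment 2: offset=11 data="xI" -> buffer=???????????xI???CX -> prefix_len=0
Fragment 3: offset=4 data="iY" -> buffer=????iY?????xI???CX -> prefix_len=0
Fragment 4: offset=13 data="Ojw" -> buffer=????iY?????xIOjwCX -> prefix_len=0
Fragment 5: offset=6 data="mZsEF" -> buffer=????iYmZsEFxIOjwCX -> prefix_len=0
Fragment 6: offset=0 data="Mrry" -> buffer=MrryiYmZsEFxIOjwCX -> prefix_len=18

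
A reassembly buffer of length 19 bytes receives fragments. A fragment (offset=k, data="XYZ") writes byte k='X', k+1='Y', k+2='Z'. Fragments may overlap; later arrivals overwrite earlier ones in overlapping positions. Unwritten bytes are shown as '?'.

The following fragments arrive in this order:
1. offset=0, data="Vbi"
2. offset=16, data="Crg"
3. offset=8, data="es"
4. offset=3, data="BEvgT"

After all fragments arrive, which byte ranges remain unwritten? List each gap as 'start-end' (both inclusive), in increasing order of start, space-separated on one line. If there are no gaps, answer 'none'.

Answer: 10-15

Derivation:
Fragment 1: offset=0 len=3
Fragment 2: offset=16 len=3
Fragment 3: offset=8 len=2
Fragment 4: offset=3 len=5
Gaps: 10-15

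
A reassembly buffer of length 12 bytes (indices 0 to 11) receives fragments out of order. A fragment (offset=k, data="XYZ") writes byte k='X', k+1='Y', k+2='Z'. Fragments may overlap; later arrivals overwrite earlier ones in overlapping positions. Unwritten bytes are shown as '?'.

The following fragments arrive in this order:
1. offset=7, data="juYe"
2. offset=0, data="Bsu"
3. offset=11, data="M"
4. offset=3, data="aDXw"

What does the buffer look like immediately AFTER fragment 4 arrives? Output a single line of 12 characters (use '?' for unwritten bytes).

Answer: BsuaDXwjuYeM

Derivation:
Fragment 1: offset=7 data="juYe" -> buffer=???????juYe?
Fragment 2: offset=0 data="Bsu" -> buffer=Bsu????juYe?
Fragment 3: offset=11 data="M" -> buffer=Bsu????juYeM
Fragment 4: offset=3 data="aDXw" -> buffer=BsuaDXwjuYeM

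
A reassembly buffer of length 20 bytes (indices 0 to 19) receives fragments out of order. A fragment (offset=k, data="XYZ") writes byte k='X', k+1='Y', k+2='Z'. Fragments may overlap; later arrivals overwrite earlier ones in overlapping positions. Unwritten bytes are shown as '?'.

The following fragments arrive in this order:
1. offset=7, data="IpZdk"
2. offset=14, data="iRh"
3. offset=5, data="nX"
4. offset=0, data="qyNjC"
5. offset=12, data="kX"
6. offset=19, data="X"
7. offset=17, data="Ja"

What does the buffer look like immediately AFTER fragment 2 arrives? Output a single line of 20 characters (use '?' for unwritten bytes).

Fragment 1: offset=7 data="IpZdk" -> buffer=???????IpZdk????????
Fragment 2: offset=14 data="iRh" -> buffer=???????IpZdk??iRh???

Answer: ???????IpZdk??iRh???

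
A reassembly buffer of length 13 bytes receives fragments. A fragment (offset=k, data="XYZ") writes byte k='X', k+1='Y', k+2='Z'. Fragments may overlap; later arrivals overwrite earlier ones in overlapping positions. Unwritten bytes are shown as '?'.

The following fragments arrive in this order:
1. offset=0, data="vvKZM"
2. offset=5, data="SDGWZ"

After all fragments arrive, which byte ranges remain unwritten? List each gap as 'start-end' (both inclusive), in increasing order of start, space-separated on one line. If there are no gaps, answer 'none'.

Fragment 1: offset=0 len=5
Fragment 2: offset=5 len=5
Gaps: 10-12

Answer: 10-12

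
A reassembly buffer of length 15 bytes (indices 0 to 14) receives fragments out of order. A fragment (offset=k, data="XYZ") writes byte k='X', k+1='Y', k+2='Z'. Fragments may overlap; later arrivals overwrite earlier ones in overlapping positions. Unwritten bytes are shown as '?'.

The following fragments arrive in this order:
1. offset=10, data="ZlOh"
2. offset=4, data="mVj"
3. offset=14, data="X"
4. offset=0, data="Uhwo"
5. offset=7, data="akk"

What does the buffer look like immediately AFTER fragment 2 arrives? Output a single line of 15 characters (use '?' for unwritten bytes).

Answer: ????mVj???ZlOh?

Derivation:
Fragment 1: offset=10 data="ZlOh" -> buffer=??????????ZlOh?
Fragment 2: offset=4 data="mVj" -> buffer=????mVj???ZlOh?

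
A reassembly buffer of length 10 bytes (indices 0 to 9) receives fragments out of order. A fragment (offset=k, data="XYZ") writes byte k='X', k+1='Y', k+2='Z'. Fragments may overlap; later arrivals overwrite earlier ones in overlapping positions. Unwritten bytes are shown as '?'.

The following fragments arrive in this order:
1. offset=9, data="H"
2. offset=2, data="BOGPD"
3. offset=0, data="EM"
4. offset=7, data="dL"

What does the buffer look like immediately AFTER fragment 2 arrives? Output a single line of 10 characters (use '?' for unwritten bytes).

Answer: ??BOGPD??H

Derivation:
Fragment 1: offset=9 data="H" -> buffer=?????????H
Fragment 2: offset=2 data="BOGPD" -> buffer=??BOGPD??H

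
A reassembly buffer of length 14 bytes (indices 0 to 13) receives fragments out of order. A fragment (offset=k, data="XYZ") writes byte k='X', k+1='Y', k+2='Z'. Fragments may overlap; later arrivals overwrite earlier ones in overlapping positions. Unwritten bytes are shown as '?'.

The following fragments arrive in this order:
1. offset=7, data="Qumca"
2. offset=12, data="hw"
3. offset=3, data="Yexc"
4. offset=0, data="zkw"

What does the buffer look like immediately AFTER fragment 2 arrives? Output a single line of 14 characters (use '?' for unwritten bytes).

Fragment 1: offset=7 data="Qumca" -> buffer=???????Qumca??
Fragment 2: offset=12 data="hw" -> buffer=???????Qumcahw

Answer: ???????Qumcahw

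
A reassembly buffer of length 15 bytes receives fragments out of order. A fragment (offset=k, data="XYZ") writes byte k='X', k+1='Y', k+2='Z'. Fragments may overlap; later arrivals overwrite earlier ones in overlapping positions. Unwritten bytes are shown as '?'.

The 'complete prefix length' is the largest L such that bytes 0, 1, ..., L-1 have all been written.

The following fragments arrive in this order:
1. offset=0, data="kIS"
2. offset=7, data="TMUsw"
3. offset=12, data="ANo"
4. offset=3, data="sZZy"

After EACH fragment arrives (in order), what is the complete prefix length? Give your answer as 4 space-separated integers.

Fragment 1: offset=0 data="kIS" -> buffer=kIS???????????? -> prefix_len=3
Fragment 2: offset=7 data="TMUsw" -> buffer=kIS????TMUsw??? -> prefix_len=3
Fragment 3: offset=12 data="ANo" -> buffer=kIS????TMUswANo -> prefix_len=3
Fragment 4: offset=3 data="sZZy" -> buffer=kISsZZyTMUswANo -> prefix_len=15

Answer: 3 3 3 15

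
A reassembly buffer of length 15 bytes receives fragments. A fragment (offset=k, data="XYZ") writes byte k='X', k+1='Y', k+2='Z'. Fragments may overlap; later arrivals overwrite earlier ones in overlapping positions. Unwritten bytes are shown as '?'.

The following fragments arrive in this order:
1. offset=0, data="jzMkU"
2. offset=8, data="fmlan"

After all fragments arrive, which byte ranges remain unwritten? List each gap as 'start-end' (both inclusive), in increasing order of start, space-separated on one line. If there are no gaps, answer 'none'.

Fragment 1: offset=0 len=5
Fragment 2: offset=8 len=5
Gaps: 5-7 13-14

Answer: 5-7 13-14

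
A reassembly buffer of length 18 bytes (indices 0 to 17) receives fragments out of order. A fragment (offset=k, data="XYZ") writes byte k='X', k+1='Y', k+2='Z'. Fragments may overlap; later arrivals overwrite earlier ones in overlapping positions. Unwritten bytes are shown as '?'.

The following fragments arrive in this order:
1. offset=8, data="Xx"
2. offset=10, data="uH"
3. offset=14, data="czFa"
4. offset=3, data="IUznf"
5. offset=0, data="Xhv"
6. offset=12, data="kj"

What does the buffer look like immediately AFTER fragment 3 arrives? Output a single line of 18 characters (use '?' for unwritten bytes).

Fragment 1: offset=8 data="Xx" -> buffer=????????Xx????????
Fragment 2: offset=10 data="uH" -> buffer=????????XxuH??????
Fragment 3: offset=14 data="czFa" -> buffer=????????XxuH??czFa

Answer: ????????XxuH??czFa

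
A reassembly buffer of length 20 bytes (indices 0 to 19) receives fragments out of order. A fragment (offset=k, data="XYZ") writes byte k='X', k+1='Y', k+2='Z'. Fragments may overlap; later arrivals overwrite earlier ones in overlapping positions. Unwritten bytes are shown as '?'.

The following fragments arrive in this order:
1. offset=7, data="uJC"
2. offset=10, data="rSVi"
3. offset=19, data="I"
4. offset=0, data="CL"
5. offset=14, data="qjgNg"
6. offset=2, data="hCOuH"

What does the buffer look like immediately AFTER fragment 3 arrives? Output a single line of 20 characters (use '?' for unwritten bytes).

Fragment 1: offset=7 data="uJC" -> buffer=???????uJC??????????
Fragment 2: offset=10 data="rSVi" -> buffer=???????uJCrSVi??????
Fragment 3: offset=19 data="I" -> buffer=???????uJCrSVi?????I

Answer: ???????uJCrSVi?????I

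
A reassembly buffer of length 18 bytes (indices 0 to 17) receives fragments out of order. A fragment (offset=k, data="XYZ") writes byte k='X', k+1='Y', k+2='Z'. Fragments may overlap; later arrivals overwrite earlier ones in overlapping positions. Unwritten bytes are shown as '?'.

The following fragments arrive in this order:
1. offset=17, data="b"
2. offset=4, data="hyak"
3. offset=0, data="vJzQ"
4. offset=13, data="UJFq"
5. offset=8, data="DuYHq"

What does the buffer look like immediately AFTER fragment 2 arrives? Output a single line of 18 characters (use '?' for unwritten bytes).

Answer: ????hyak?????????b

Derivation:
Fragment 1: offset=17 data="b" -> buffer=?????????????????b
Fragment 2: offset=4 data="hyak" -> buffer=????hyak?????????b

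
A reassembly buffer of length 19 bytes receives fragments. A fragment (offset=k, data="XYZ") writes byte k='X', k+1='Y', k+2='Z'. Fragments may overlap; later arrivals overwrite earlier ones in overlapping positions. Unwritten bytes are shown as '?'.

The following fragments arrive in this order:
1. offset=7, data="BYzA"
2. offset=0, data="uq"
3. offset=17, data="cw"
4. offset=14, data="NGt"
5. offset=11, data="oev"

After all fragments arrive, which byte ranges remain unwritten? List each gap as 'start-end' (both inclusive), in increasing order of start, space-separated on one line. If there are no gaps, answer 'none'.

Answer: 2-6

Derivation:
Fragment 1: offset=7 len=4
Fragment 2: offset=0 len=2
Fragment 3: offset=17 len=2
Fragment 4: offset=14 len=3
Fragment 5: offset=11 len=3
Gaps: 2-6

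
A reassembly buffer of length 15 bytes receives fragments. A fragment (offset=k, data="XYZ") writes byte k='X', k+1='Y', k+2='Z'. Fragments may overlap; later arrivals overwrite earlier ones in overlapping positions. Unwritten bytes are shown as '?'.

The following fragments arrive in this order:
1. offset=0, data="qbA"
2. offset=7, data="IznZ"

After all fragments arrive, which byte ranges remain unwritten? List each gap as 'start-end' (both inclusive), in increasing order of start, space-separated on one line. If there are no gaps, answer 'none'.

Fragment 1: offset=0 len=3
Fragment 2: offset=7 len=4
Gaps: 3-6 11-14

Answer: 3-6 11-14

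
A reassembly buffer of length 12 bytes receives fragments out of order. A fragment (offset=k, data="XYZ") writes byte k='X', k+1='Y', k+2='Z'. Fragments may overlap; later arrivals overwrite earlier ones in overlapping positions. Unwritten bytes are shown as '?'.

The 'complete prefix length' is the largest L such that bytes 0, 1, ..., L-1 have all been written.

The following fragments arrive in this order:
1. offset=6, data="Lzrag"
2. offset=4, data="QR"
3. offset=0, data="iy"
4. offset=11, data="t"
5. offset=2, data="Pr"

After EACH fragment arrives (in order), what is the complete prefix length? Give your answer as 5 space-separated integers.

Answer: 0 0 2 2 12

Derivation:
Fragment 1: offset=6 data="Lzrag" -> buffer=??????Lzrag? -> prefix_len=0
Fragment 2: offset=4 data="QR" -> buffer=????QRLzrag? -> prefix_len=0
Fragment 3: offset=0 data="iy" -> buffer=iy??QRLzrag? -> prefix_len=2
Fragment 4: offset=11 data="t" -> buffer=iy??QRLzragt -> prefix_len=2
Fragment 5: offset=2 data="Pr" -> buffer=iyPrQRLzragt -> prefix_len=12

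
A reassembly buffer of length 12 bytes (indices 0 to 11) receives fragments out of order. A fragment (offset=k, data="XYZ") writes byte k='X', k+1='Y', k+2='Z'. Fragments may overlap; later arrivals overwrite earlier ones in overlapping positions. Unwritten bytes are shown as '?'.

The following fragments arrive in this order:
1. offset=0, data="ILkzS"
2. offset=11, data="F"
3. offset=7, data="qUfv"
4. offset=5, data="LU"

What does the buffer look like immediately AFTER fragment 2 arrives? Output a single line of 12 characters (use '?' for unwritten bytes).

Answer: ILkzS??????F

Derivation:
Fragment 1: offset=0 data="ILkzS" -> buffer=ILkzS???????
Fragment 2: offset=11 data="F" -> buffer=ILkzS??????F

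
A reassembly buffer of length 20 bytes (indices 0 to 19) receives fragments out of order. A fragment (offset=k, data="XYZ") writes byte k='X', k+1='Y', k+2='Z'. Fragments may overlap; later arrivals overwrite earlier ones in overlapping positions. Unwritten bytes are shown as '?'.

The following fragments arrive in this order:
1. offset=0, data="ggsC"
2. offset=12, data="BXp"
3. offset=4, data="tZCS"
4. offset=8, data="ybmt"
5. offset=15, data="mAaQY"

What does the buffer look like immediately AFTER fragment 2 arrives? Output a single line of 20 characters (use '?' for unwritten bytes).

Answer: ggsC????????BXp?????

Derivation:
Fragment 1: offset=0 data="ggsC" -> buffer=ggsC????????????????
Fragment 2: offset=12 data="BXp" -> buffer=ggsC????????BXp?????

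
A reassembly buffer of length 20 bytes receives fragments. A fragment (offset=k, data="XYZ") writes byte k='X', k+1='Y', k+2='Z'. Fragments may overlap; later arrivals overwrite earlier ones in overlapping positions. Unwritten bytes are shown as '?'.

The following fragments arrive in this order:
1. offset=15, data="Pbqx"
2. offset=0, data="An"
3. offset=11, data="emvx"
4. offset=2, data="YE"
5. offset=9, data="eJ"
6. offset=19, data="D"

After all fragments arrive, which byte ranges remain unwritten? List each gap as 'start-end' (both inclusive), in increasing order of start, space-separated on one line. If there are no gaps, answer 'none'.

Fragment 1: offset=15 len=4
Fragment 2: offset=0 len=2
Fragment 3: offset=11 len=4
Fragment 4: offset=2 len=2
Fragment 5: offset=9 len=2
Fragment 6: offset=19 len=1
Gaps: 4-8

Answer: 4-8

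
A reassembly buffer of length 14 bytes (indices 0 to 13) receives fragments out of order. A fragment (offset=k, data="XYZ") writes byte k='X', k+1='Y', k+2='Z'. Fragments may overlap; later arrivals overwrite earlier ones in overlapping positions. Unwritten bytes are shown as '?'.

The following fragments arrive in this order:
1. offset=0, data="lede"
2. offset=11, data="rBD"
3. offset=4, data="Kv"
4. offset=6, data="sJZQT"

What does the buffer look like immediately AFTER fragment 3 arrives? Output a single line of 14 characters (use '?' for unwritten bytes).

Fragment 1: offset=0 data="lede" -> buffer=lede??????????
Fragment 2: offset=11 data="rBD" -> buffer=lede???????rBD
Fragment 3: offset=4 data="Kv" -> buffer=ledeKv?????rBD

Answer: ledeKv?????rBD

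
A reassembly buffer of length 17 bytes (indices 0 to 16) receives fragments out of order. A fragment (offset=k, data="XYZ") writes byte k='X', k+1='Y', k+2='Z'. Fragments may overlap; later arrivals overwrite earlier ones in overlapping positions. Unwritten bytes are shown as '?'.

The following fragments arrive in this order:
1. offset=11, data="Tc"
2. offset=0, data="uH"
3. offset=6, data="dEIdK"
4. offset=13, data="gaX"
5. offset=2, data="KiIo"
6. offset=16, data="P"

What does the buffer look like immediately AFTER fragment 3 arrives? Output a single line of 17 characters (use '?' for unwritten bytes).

Answer: uH????dEIdKTc????

Derivation:
Fragment 1: offset=11 data="Tc" -> buffer=???????????Tc????
Fragment 2: offset=0 data="uH" -> buffer=uH?????????Tc????
Fragment 3: offset=6 data="dEIdK" -> buffer=uH????dEIdKTc????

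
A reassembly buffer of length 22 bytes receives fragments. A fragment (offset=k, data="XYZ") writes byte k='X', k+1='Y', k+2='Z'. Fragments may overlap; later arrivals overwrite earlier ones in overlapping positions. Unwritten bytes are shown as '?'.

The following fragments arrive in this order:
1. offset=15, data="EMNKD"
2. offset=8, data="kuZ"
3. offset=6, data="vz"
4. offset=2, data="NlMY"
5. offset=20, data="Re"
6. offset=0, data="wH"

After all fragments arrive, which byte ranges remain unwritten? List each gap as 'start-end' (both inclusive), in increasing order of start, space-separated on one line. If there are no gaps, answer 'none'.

Answer: 11-14

Derivation:
Fragment 1: offset=15 len=5
Fragment 2: offset=8 len=3
Fragment 3: offset=6 len=2
Fragment 4: offset=2 len=4
Fragment 5: offset=20 len=2
Fragment 6: offset=0 len=2
Gaps: 11-14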